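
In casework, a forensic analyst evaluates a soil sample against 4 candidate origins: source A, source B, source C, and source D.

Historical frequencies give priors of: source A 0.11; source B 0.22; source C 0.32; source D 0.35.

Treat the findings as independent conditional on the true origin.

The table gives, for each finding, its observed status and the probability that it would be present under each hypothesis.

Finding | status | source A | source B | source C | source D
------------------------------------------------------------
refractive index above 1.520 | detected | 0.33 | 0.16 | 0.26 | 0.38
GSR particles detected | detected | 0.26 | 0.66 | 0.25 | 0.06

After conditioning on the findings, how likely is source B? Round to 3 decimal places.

0.378

Multiply each prior by the joint likelihood of the evidence pattern:
  source A: 0.11 × 0.33 × 0.26 = 0.009438
  source B: 0.22 × 0.16 × 0.66 = 0.023232
  source C: 0.32 × 0.26 × 0.25 = 0.0208
  source D: 0.35 × 0.38 × 0.06 = 0.00798
The unnormalized weights sum to 0.06145.
P(source B | evidence) = 0.023232 / 0.06145 ≈ 0.378.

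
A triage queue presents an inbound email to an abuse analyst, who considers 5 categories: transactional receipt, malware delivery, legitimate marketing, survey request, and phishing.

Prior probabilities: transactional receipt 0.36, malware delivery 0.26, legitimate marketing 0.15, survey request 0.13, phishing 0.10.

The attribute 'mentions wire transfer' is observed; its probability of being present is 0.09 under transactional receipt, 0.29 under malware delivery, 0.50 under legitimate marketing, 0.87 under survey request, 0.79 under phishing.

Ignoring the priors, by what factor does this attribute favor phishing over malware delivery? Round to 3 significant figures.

The Bayes factor is the ratio of the two likelihoods.
  phishing: 0.79
  malware delivery: 0.29
Bayes factor = 0.79 / 0.29 ≈ 2.72

2.72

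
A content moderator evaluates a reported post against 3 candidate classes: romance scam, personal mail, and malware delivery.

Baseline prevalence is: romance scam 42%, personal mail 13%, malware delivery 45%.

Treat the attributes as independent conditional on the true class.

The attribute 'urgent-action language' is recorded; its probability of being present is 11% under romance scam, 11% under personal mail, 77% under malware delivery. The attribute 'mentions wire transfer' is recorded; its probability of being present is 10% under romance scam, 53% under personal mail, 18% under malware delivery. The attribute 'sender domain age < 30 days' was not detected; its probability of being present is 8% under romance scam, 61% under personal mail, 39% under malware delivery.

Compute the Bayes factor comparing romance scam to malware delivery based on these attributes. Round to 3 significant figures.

Joint likelihood of the attribute pattern under each hypothesis (using 1 − P(present | H) for each absent attribute):
  romance scam: 0.11 × 0.10 × (1 − 0.08) = 0.01012
  malware delivery: 0.77 × 0.18 × (1 − 0.39) = 0.084546
Bayes factor = 0.01012 / 0.084546 ≈ 0.120

0.120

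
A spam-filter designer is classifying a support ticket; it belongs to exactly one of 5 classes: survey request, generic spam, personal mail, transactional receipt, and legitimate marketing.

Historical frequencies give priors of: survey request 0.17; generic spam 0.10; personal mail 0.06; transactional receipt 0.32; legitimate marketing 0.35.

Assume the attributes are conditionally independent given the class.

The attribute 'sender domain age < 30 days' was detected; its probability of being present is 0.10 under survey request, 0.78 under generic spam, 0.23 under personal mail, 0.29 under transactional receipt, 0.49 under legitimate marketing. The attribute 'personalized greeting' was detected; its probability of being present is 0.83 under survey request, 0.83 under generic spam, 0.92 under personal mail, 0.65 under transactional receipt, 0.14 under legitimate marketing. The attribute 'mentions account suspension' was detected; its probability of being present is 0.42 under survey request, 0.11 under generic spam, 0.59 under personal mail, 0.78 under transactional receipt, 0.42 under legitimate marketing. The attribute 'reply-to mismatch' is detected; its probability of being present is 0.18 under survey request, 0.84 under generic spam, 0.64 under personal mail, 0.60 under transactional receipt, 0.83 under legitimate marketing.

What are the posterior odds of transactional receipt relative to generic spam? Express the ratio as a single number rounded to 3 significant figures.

The normalizing constant cancels in an odds ratio, so compute prior × likelihood for the two hypotheses only:
  transactional receipt: 0.32 × 0.29 × 0.65 × 0.78 × 0.60 = 0.02823
  generic spam: 0.10 × 0.78 × 0.83 × 0.11 × 0.84 = 0.005982
Posterior odds = 0.02823 / 0.005982 ≈ 4.72.

4.72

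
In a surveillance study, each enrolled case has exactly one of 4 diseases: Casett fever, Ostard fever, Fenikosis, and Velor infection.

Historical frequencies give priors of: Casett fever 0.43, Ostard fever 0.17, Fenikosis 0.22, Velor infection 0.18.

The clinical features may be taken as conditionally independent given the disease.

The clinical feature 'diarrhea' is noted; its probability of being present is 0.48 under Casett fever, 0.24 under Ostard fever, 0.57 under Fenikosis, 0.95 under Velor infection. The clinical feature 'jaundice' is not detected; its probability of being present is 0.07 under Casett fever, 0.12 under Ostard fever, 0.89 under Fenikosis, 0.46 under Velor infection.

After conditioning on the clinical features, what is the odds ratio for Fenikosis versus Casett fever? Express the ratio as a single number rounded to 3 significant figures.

The normalizing constant cancels in an odds ratio, so compute prior × likelihood for the two hypotheses only (using 1 − P(present | H) for each absent clinical feature):
  Fenikosis: 0.22 × 0.57 × (1 − 0.89) = 0.013794
  Casett fever: 0.43 × 0.48 × (1 − 0.07) = 0.19195
Odds(Fenikosis : Casett fever) = 0.013794 / 0.19195 ≈ 0.0719.

0.0719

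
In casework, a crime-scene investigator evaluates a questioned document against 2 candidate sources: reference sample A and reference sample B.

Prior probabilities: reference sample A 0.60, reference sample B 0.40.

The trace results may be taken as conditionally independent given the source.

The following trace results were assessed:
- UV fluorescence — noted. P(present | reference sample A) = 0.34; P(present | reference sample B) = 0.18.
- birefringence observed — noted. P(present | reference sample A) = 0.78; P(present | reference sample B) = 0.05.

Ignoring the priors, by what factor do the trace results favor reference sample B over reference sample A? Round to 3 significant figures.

The Bayes factor is the ratio of the joint likelihoods of the trace result pattern under the two hypotheses.
  reference sample B: 0.18 × 0.05 = 0.009
  reference sample A: 0.34 × 0.78 = 0.2652
Bayes factor = 0.009 / 0.2652 ≈ 0.0339

0.0339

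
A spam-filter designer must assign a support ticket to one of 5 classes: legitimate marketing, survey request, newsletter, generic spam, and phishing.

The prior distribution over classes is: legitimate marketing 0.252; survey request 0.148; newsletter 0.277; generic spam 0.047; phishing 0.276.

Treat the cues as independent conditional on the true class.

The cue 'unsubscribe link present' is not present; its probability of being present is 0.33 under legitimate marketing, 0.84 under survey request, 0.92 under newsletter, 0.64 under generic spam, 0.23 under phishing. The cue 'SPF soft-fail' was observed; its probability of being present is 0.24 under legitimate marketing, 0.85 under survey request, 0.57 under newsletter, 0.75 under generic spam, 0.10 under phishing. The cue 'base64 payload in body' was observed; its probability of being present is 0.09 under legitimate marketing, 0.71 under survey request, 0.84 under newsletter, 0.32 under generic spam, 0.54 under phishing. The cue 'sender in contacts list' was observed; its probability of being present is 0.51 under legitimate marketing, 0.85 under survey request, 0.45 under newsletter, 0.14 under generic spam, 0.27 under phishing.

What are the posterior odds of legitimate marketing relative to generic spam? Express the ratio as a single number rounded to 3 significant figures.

The normalizing constant cancels in an odds ratio, so compute prior × likelihood for the two hypotheses only (using 1 − P(present | H) for each absent cue):
  legitimate marketing: 0.252 × (1 − 0.33) × 0.24 × 0.09 × 0.51 = 0.0018599
  generic spam: 0.047 × (1 − 0.64) × 0.75 × 0.32 × 0.14 = 0.00056851
Odds(legitimate marketing : generic spam) = 0.0018599 / 0.00056851 ≈ 3.27.

3.27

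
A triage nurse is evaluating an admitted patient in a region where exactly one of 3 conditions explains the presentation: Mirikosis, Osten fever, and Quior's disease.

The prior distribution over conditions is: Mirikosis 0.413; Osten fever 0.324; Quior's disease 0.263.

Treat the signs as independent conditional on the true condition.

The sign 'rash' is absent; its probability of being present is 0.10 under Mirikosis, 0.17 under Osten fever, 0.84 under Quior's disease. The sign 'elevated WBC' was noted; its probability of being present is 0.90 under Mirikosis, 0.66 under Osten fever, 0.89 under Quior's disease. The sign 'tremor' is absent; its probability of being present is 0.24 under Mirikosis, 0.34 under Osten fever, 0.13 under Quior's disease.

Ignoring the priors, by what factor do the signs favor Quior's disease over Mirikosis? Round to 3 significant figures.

0.201

The Bayes factor is the ratio of the joint likelihoods of the sign pattern under the two hypotheses (using 1 − P(present | H) for each absent sign).
  Quior's disease: (1 − 0.84) × 0.89 × (1 − 0.13) = 0.12389
  Mirikosis: (1 − 0.10) × 0.90 × (1 − 0.24) = 0.6156
Bayes factor = 0.12389 / 0.6156 ≈ 0.201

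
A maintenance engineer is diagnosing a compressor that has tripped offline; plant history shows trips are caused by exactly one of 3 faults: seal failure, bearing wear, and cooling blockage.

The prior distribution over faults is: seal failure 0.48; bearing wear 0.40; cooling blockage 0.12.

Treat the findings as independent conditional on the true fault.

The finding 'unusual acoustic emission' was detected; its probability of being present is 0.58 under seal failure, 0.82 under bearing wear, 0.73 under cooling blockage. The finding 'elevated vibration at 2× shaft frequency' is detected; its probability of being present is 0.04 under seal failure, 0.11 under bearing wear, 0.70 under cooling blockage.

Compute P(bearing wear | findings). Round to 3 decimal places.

For each hypothesis, the unnormalized posterior weight is prior × product of the finding likelihoods:
  seal failure: 0.48 × 0.58 × 0.04 = 0.011136
  bearing wear: 0.40 × 0.82 × 0.11 = 0.03608
  cooling blockage: 0.12 × 0.73 × 0.70 = 0.06132
Normalizing constant Z = 0.011136 + 0.03608 + 0.06132 = 0.10854.
P(bearing wear | evidence) = 0.03608 / 0.10854 ≈ 0.332.

0.332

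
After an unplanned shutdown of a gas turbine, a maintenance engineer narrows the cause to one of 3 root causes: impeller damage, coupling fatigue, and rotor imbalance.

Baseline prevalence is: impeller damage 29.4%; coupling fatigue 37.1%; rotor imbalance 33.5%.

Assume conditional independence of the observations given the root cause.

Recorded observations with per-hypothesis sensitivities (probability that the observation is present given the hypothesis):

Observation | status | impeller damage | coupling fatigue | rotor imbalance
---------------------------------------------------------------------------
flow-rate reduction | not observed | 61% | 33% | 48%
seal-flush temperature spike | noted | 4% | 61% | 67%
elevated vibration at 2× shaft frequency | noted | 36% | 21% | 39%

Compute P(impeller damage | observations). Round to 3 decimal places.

Multiply each prior by the joint likelihood of the evidence pattern (using 1 − P(present | H) for each absent observation):
  impeller damage: 0.294 × (1 − 0.61) × 0.04 × 0.36 = 0.0016511
  coupling fatigue: 0.371 × (1 − 0.33) × 0.61 × 0.21 = 0.031842
  rotor imbalance: 0.335 × (1 − 0.48) × 0.67 × 0.39 = 0.045518
The unnormalized weights sum to 0.079011.
P(impeller damage | evidence) = 0.0016511 / 0.079011 ≈ 0.021.

0.021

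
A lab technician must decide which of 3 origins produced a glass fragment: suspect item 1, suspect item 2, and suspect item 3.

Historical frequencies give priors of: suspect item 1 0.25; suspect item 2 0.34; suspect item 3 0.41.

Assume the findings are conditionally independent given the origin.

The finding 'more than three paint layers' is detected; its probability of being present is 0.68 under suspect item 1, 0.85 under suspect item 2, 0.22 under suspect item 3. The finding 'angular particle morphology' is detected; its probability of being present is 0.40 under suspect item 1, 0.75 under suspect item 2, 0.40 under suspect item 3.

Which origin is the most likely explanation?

For each hypothesis, the unnormalized posterior weight is prior × product of the finding likelihoods:
  suspect item 1: 0.25 × 0.68 × 0.40 = 0.068
  suspect item 2: 0.34 × 0.85 × 0.75 = 0.21675
  suspect item 3: 0.41 × 0.22 × 0.40 = 0.03608
Marginal likelihood of the evidence = 0.32083.
P(suspect item 1 | evidence) ≈ 0.068 / 0.32083 ≈ 0.212
P(suspect item 2 | evidence) ≈ 0.21675 / 0.32083 ≈ 0.676
P(suspect item 3 | evidence) ≈ 0.03608 / 0.32083 ≈ 0.112
The largest is 0.676, so suspect item 2 is most probable.

suspect item 2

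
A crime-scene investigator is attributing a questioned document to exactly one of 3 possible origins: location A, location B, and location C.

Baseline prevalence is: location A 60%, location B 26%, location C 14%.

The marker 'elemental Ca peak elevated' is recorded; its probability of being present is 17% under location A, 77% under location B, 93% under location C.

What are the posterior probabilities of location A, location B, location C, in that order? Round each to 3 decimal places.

For each hypothesis, the unnormalized posterior weight is prior × likelihood:
  location A: 0.60 × 0.17 = 0.102
  location B: 0.26 × 0.77 = 0.2002
  location C: 0.14 × 0.93 = 0.1302
The unnormalized weights sum to 0.4324.
P(location A | evidence) = 0.102 / 0.4324 ≈ 0.236
P(location B | evidence) = 0.2002 / 0.4324 ≈ 0.463
P(location C | evidence) = 0.1302 / 0.4324 ≈ 0.301

0.236, 0.463, 0.301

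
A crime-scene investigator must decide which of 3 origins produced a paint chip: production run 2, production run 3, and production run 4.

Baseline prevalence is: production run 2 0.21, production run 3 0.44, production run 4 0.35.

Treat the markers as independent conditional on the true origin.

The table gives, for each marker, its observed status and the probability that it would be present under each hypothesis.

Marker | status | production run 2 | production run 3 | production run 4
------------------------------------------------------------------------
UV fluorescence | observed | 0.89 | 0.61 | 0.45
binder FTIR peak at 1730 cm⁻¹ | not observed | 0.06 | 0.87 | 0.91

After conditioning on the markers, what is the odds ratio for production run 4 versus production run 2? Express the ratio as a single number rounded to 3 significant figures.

Unnormalized posterior weight (prior times the marker likelihoods) for each of the two hypotheses (using 1 − P(present | H) for each absent marker):
  production run 4: 0.35 × 0.45 × (1 − 0.91) = 0.014175
  production run 2: 0.21 × 0.89 × (1 − 0.06) = 0.17569
Posterior odds = 0.014175 / 0.17569 ≈ 0.0807.

0.0807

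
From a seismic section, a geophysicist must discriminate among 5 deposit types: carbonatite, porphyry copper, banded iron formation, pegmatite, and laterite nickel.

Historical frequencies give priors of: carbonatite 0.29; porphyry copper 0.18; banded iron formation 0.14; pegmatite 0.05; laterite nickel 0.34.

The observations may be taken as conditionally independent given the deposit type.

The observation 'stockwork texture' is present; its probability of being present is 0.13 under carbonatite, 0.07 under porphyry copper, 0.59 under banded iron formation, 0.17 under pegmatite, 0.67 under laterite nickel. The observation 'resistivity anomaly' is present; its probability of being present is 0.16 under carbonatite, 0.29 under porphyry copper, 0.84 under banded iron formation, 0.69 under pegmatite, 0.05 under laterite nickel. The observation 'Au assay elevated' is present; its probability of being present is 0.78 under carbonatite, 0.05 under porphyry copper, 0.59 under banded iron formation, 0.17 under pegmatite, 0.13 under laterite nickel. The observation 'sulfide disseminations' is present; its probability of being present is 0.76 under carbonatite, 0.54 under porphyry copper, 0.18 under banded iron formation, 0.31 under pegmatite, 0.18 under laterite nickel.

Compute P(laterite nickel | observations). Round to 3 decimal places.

0.023

By Bayes' rule with conditional independence, the unnormalized weight for each hypothesis is prior × ∏ likelihoods:
  carbonatite: 0.29 × 0.13 × 0.16 × 0.78 × 0.76 = 0.0035758
  porphyry copper: 0.18 × 0.07 × 0.29 × 0.05 × 0.54 = 9.8658e-05
  banded iron formation: 0.14 × 0.59 × 0.84 × 0.59 × 0.18 = 0.0073686
  pegmatite: 0.05 × 0.17 × 0.69 × 0.17 × 0.31 = 0.00030909
  laterite nickel: 0.34 × 0.67 × 0.05 × 0.13 × 0.18 = 0.00026653
The unnormalized weights sum to 0.011619.
P(laterite nickel | evidence) = 0.00026653 / 0.011619 ≈ 0.023.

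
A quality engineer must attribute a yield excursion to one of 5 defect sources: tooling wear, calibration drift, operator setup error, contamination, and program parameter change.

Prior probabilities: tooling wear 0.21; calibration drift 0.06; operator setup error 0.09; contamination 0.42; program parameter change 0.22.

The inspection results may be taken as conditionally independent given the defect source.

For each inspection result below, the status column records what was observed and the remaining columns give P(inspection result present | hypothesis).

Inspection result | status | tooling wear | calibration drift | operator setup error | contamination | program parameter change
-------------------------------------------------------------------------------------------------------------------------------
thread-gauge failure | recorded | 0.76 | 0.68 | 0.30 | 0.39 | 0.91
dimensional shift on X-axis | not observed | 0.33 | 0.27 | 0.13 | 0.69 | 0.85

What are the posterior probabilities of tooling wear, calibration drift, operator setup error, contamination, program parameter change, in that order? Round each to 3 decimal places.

Multiply each prior by the joint likelihood of the inspection result pattern (using 1 − P(present | H) for each absent inspection result):
  tooling wear: 0.21 × 0.76 × (1 − 0.33) = 0.10693
  calibration drift: 0.06 × 0.68 × (1 − 0.27) = 0.029784
  operator setup error: 0.09 × 0.30 × (1 − 0.13) = 0.02349
  contamination: 0.42 × 0.39 × (1 − 0.69) = 0.050778
  program parameter change: 0.22 × 0.91 × (1 − 0.85) = 0.03003
Marginal likelihood of the evidence = 0.24101.
P(tooling wear | evidence) = 0.10693 / 0.24101 ≈ 0.444
P(calibration drift | evidence) = 0.029784 / 0.24101 ≈ 0.124
P(operator setup error | evidence) = 0.02349 / 0.24101 ≈ 0.097
P(contamination | evidence) = 0.050778 / 0.24101 ≈ 0.211
P(program parameter change | evidence) = 0.03003 / 0.24101 ≈ 0.125

0.444, 0.124, 0.097, 0.211, 0.125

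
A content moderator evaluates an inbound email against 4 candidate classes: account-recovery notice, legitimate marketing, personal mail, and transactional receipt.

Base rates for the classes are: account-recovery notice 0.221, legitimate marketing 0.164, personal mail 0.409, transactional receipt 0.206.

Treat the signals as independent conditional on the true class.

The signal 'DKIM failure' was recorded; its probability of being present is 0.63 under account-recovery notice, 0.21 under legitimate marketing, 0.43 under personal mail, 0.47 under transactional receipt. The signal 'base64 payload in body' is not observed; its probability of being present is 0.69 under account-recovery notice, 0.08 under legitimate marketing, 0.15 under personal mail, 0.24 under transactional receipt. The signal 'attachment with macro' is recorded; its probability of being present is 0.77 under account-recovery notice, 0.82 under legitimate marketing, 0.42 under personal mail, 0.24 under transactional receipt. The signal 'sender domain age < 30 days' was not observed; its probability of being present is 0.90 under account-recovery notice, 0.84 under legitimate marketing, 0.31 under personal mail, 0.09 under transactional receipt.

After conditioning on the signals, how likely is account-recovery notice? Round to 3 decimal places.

For each hypothesis, the unnormalized posterior weight is prior × product of the signal likelihoods (using 1 − P(present | H) for each absent signal):
  account-recovery notice: 0.221 × 0.63 × (1 − 0.69) × 0.77 × (1 − 0.90) = 0.0033234
  legitimate marketing: 0.164 × 0.21 × (1 − 0.08) × 0.82 × (1 − 0.84) = 0.004157
  personal mail: 0.409 × 0.43 × (1 − 0.15) × 0.42 × (1 − 0.31) = 0.043322
  transactional receipt: 0.206 × 0.47 × (1 − 0.24) × 0.24 × (1 − 0.09) = 0.016071
Normalizing constant Z = 0.0033234 + 0.004157 + 0.043322 + 0.016071 = 0.066873.
P(account-recovery notice | evidence) = 0.0033234 / 0.066873 ≈ 0.050.

0.050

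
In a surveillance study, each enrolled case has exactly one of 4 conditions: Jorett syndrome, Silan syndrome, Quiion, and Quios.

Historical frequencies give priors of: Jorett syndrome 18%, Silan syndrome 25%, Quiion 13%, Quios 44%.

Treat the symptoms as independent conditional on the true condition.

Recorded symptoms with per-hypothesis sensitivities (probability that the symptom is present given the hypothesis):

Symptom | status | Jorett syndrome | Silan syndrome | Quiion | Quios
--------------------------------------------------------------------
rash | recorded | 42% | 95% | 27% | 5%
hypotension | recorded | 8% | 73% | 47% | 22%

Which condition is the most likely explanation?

For each hypothesis, the unnormalized posterior weight is prior × product of the symptom likelihoods:
  Jorett syndrome: 0.18 × 0.42 × 0.08 = 0.006048
  Silan syndrome: 0.25 × 0.95 × 0.73 = 0.17338
  Quiion: 0.13 × 0.27 × 0.47 = 0.016497
  Quios: 0.44 × 0.05 × 0.22 = 0.00484
Normalizing constant Z = 0.006048 + 0.17338 + 0.016497 + 0.00484 = 0.20076.
P(Jorett syndrome | evidence) ≈ 0.006048 / 0.20076 ≈ 0.030
P(Silan syndrome | evidence) ≈ 0.17338 / 0.20076 ≈ 0.864
P(Quiion | evidence) ≈ 0.016497 / 0.20076 ≈ 0.082
P(Quios | evidence) ≈ 0.00484 / 0.20076 ≈ 0.024
The largest is 0.864, so Silan syndrome is most probable.

Silan syndrome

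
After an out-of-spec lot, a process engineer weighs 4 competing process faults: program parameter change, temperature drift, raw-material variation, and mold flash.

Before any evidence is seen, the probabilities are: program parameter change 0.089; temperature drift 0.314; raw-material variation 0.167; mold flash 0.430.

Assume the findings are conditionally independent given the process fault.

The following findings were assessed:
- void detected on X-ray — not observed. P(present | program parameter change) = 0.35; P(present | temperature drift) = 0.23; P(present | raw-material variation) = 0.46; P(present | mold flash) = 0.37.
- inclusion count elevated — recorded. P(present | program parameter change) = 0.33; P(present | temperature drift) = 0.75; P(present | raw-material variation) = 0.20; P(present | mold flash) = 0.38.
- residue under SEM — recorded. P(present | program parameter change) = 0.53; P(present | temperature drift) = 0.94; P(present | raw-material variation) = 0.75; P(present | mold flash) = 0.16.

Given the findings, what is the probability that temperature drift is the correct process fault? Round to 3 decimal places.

By Bayes' rule with conditional independence, the unnormalized weight for each hypothesis is prior × ∏ likelihoods (using 1 − P(present | H) for each absent finding):
  program parameter change: 0.089 × (1 − 0.35) × 0.33 × 0.53 = 0.010118
  temperature drift: 0.314 × (1 − 0.23) × 0.75 × 0.94 = 0.17045
  raw-material variation: 0.167 × (1 − 0.46) × 0.20 × 0.75 = 0.013527
  mold flash: 0.430 × (1 − 0.37) × 0.38 × 0.16 = 0.016471
Marginal likelihood of the evidence = 0.21057.
P(temperature drift | evidence) = 0.17045 / 0.21057 ≈ 0.809.

0.809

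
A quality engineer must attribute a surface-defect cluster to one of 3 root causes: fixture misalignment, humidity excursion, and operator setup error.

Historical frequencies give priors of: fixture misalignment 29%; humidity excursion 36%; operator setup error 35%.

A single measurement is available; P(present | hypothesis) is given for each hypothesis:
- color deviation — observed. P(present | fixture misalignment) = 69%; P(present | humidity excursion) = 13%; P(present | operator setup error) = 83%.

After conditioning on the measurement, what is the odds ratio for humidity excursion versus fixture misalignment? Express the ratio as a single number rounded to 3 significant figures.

0.234

Posterior odds equal prior odds times the likelihood ratio; only the two competing hypotheses matter.
  humidity excursion: 0.36 × 0.13 = 0.0468
  fixture misalignment: 0.29 × 0.69 = 0.2001
Odds(humidity excursion : fixture misalignment) = 0.0468 / 0.2001 ≈ 0.234.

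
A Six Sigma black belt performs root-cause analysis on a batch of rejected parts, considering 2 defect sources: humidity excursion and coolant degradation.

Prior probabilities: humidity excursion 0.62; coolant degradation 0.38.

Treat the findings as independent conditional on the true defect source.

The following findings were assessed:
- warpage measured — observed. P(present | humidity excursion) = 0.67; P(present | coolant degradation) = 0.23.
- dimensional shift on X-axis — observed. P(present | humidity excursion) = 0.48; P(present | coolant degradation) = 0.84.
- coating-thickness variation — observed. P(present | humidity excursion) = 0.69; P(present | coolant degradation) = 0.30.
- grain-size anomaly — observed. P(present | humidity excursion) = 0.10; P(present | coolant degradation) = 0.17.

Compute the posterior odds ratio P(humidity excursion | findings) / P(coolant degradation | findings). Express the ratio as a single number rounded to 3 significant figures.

3.67

Posterior odds equal prior odds times the likelihood ratio; only the two competing hypotheses matter.
  humidity excursion: 0.62 × 0.67 × 0.48 × 0.69 × 0.10 = 0.013758
  coolant degradation: 0.38 × 0.23 × 0.84 × 0.30 × 0.17 = 0.0037442
Odds(humidity excursion : coolant degradation) = 0.013758 / 0.0037442 ≈ 3.67.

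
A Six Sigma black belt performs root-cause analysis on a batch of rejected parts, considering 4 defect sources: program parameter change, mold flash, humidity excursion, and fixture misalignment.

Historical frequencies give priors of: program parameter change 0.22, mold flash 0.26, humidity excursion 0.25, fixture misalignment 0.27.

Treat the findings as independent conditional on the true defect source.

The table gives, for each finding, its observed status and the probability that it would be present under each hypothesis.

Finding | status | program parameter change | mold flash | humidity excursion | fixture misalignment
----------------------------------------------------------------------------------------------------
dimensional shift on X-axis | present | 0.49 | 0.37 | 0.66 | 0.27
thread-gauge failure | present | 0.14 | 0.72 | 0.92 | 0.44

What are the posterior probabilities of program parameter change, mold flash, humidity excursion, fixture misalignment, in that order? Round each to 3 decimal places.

0.056, 0.258, 0.566, 0.120

By Bayes' rule with conditional independence, the unnormalized weight for each hypothesis is prior × ∏ likelihoods:
  program parameter change: 0.22 × 0.49 × 0.14 = 0.015092
  mold flash: 0.26 × 0.37 × 0.72 = 0.069264
  humidity excursion: 0.25 × 0.66 × 0.92 = 0.1518
  fixture misalignment: 0.27 × 0.27 × 0.44 = 0.032076
The unnormalized weights sum to 0.26823.
P(program parameter change | evidence) = 0.015092 / 0.26823 ≈ 0.056
P(mold flash | evidence) = 0.069264 / 0.26823 ≈ 0.258
P(humidity excursion | evidence) = 0.1518 / 0.26823 ≈ 0.566
P(fixture misalignment | evidence) = 0.032076 / 0.26823 ≈ 0.120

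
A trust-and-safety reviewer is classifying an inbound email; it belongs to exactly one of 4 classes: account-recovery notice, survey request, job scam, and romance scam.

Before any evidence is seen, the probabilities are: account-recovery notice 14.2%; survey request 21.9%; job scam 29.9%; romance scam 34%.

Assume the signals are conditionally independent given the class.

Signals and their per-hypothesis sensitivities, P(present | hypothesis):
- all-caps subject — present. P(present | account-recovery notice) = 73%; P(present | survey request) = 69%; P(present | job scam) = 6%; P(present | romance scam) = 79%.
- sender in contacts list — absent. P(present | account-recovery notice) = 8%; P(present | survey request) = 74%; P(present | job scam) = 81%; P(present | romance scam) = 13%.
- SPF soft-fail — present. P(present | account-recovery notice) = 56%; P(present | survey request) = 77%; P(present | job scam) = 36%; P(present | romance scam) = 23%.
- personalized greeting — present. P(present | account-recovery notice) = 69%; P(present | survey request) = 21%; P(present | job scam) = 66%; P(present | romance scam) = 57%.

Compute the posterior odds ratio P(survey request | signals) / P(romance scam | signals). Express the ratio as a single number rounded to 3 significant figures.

0.207

The normalizing constant cancels in an odds ratio, so compute prior × likelihood for the two hypotheses only (using 1 − P(present | H) for each absent signal):
  survey request: 0.219 × 0.69 × (1 − 0.74) × 0.77 × 0.21 = 0.006353
  romance scam: 0.340 × 0.79 × (1 − 0.13) × 0.23 × 0.57 = 0.030636
Posterior odds = 0.006353 / 0.030636 ≈ 0.207.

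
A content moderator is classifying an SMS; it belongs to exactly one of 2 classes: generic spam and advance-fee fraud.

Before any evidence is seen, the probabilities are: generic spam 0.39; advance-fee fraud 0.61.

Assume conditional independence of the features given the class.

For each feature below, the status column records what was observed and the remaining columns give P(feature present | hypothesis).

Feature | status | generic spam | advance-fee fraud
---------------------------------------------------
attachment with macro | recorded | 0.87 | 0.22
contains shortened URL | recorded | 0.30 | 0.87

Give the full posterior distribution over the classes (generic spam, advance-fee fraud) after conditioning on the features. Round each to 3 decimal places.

0.466, 0.534

For each hypothesis, the unnormalized posterior weight is prior × product of the feature likelihoods:
  generic spam: 0.39 × 0.87 × 0.30 = 0.10179
  advance-fee fraud: 0.61 × 0.22 × 0.87 = 0.11675
Normalizing constant Z = 0.10179 + 0.11675 = 0.21854.
P(generic spam | evidence) = 0.10179 / 0.21854 ≈ 0.466
P(advance-fee fraud | evidence) = 0.11675 / 0.21854 ≈ 0.534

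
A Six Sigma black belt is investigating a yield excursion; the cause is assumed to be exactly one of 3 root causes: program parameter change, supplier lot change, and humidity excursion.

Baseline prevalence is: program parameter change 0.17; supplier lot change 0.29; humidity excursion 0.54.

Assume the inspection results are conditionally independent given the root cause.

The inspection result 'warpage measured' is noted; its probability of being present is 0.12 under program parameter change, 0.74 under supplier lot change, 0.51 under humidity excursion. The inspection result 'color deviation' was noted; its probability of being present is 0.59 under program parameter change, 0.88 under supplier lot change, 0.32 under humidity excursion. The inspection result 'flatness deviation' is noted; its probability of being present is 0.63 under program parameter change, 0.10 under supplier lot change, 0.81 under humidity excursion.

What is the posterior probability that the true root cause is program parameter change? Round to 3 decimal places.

0.077

Multiply each prior by the joint likelihood of the inspection result pattern:
  program parameter change: 0.17 × 0.12 × 0.59 × 0.63 = 0.0075827
  supplier lot change: 0.29 × 0.74 × 0.88 × 0.10 = 0.018885
  humidity excursion: 0.54 × 0.51 × 0.32 × 0.81 = 0.071384
Normalizing constant Z = 0.0075827 + 0.018885 + 0.071384 = 0.097851.
P(program parameter change | evidence) = 0.0075827 / 0.097851 ≈ 0.077.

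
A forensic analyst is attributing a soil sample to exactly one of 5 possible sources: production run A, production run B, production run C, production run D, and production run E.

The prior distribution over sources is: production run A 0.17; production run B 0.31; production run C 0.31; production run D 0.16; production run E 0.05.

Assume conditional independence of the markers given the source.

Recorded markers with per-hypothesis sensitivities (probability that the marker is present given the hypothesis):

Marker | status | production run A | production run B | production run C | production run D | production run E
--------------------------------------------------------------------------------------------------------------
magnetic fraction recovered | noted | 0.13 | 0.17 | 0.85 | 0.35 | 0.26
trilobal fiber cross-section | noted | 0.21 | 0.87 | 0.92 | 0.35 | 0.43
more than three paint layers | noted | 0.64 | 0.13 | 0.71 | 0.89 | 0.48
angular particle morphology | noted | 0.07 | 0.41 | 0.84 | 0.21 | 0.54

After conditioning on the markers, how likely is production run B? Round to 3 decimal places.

By Bayes' rule with conditional independence, the unnormalized weight for each hypothesis is prior × ∏ likelihoods:
  production run A: 0.17 × 0.13 × 0.21 × 0.64 × 0.07 = 0.00020792
  production run B: 0.31 × 0.17 × 0.87 × 0.13 × 0.41 = 0.0024438
  production run C: 0.31 × 0.85 × 0.92 × 0.71 × 0.84 = 0.14458
  production run D: 0.16 × 0.35 × 0.35 × 0.89 × 0.21 = 0.0036632
  production run E: 0.05 × 0.26 × 0.43 × 0.48 × 0.54 = 0.0014489
Marginal likelihood of the evidence = 0.15234.
P(production run B | evidence) = 0.0024438 / 0.15234 ≈ 0.016.

0.016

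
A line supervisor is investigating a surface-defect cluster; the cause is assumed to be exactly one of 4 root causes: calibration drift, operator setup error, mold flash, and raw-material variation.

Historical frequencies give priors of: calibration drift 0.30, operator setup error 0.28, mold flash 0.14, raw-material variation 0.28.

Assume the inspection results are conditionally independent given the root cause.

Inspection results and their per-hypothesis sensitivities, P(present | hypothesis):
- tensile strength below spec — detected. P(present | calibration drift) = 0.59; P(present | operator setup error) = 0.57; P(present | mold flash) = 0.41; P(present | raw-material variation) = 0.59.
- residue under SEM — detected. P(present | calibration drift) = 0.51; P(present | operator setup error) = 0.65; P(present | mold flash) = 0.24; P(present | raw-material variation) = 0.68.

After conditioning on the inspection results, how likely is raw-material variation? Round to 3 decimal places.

0.351

For each hypothesis, the unnormalized posterior weight is prior × product of the inspection result likelihoods:
  calibration drift: 0.30 × 0.59 × 0.51 = 0.09027
  operator setup error: 0.28 × 0.57 × 0.65 = 0.10374
  mold flash: 0.14 × 0.41 × 0.24 = 0.013776
  raw-material variation: 0.28 × 0.59 × 0.68 = 0.11234
The unnormalized weights sum to 0.32012.
P(raw-material variation | evidence) = 0.11234 / 0.32012 ≈ 0.351.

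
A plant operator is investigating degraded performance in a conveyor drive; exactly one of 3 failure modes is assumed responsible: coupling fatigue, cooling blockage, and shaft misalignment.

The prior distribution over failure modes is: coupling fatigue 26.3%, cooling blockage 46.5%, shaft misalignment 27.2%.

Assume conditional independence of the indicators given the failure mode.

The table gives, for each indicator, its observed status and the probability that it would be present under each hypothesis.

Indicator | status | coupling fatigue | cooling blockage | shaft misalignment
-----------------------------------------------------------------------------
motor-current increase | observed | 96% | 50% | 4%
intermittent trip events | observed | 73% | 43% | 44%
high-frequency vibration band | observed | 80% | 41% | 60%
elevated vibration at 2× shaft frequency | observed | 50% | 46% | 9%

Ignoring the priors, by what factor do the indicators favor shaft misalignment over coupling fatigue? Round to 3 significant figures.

0.00339

Joint likelihood of the indicator pattern under each hypothesis:
  shaft misalignment: 0.04 × 0.44 × 0.60 × 0.09 = 0.0009504
  coupling fatigue: 0.96 × 0.73 × 0.80 × 0.50 = 0.28032
Bayes factor = 0.0009504 / 0.28032 ≈ 0.00339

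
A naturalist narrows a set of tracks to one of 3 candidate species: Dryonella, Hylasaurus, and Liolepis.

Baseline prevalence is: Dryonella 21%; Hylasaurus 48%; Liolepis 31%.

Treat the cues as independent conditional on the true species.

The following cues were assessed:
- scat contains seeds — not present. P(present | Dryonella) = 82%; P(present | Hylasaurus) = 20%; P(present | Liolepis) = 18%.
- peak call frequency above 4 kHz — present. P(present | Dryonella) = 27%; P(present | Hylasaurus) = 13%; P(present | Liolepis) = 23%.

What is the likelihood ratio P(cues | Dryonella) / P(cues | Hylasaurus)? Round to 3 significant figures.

0.467

The Bayes factor is the ratio of the joint likelihoods of the cue pattern under the two hypotheses (using 1 − P(present | H) for each absent cue).
  Dryonella: (1 − 0.82) × 0.27 = 0.0486
  Hylasaurus: (1 − 0.20) × 0.13 = 0.104
Bayes factor = 0.0486 / 0.104 ≈ 0.467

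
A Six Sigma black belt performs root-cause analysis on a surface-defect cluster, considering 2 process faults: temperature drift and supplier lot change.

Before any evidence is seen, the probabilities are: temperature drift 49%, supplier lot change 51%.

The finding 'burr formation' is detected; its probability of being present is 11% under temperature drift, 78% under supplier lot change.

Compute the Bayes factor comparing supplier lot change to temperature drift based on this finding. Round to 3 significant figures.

Likelihood of this finding under each hypothesis:
  supplier lot change: 0.78
  temperature drift: 0.11
Bayes factor = 0.78 / 0.11 ≈ 7.09

7.09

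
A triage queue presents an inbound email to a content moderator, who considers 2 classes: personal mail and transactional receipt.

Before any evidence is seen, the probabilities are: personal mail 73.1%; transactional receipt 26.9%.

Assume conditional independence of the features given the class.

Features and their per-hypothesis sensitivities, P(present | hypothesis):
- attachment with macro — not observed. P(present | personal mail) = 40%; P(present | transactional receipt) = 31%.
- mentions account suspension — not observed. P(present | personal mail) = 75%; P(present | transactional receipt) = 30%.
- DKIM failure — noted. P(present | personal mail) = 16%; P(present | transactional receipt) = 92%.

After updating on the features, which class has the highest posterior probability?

transactional receipt

For each hypothesis, the unnormalized posterior weight is prior × product of the feature likelihoods (using 1 − P(present | H) for each absent feature):
  personal mail: 0.731 × (1 − 0.40) × (1 − 0.75) × 0.16 = 0.017544
  transactional receipt: 0.269 × (1 − 0.31) × (1 − 0.30) × 0.92 = 0.11953
Marginal likelihood of the evidence = 0.13708.
P(personal mail | evidence) ≈ 0.017544 / 0.13708 ≈ 0.128
P(transactional receipt | evidence) ≈ 0.11953 / 0.13708 ≈ 0.872
The largest is 0.872, so transactional receipt is most probable.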